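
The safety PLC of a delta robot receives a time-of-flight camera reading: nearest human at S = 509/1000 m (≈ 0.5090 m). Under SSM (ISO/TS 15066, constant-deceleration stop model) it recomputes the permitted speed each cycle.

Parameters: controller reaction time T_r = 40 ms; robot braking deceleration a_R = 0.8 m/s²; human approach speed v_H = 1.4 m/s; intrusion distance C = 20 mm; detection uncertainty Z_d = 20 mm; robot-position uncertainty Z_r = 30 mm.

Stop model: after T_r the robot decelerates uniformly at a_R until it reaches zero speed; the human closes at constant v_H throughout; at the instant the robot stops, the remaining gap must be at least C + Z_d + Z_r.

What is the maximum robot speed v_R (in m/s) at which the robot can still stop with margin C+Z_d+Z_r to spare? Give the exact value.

v_R_max = 1/5 m/s = 0.2000 m/s

quadratic (5/8)·v² + (179/100)·v + (-383/1000) = 0
  disc = (179/100)² − 4·(5/8)·(-383/1000) = 2601/625 ; √disc = 51/25
  v_R = (−(179/100) + 51/25) / (2·(5/8)) = 1/5 m/s
check:
stop time T_s = (1/5)/(4/5) = 0.2500 s
robot covers v_R·T_r = 0.2000·0.0400 = 0.0080 m before braking
robot under decel: 0.2000²/(2·0.8000) = 0.0250 m
human over T_r+T_s: 1.4000·(0.0400+0.2500) = 0.4060 m
residual clearance needed = 0.0200+0.0200+0.0300 = 0.0700 m
sum ≈ 0.0080+0.0250+0.4060+0.0700 ≈ 0.5090 m = S ✓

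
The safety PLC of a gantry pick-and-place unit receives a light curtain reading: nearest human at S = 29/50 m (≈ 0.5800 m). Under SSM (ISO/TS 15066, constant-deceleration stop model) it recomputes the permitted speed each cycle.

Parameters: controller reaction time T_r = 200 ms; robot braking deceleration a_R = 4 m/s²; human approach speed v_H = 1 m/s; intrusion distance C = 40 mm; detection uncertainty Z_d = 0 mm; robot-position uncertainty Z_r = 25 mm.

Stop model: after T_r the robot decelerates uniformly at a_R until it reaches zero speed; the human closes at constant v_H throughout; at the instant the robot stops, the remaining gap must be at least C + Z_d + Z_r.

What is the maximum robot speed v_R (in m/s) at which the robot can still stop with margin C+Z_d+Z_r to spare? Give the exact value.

v_R_max = 3/5 m/s = 0.6000 m/s

collect terms ⇒ (1/8)·v_R² + (9/20)·v_R + (-63/200) = 0
  disc = (9/20)² − 4·(1/8)·(-63/200) = 9/25 ; √disc = 3/5
  v_R = (−(9/20) + 3/5) / (2·(1/8)) = 3/5 m/s
check:
braking lasts T_s = (3/5)/4 = 0.1500 s
robot covers v_R·T_r = 0.6000·0.2000 = 0.1200 m before braking
robot covers 0.6000·0.1500 − ½·4.0000·0.1500² = 0.0450 m while stopping
human closes 1.0000·0.3500 = 0.3500 m
residual clearance needed = 0.0400+0.0000+0.0250 = 0.0650 m
sum ≈ 0.1200+0.0450+0.3500+0.0650 ≈ 0.5800 m = S ✓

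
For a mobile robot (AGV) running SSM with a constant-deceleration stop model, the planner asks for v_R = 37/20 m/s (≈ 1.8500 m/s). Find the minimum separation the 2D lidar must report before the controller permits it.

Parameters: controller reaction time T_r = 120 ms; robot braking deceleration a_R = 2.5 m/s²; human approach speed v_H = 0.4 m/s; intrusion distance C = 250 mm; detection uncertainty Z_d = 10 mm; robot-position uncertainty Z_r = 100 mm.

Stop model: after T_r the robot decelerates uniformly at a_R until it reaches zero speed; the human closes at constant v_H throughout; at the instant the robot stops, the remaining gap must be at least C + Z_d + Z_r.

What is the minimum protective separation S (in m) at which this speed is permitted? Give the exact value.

stop time T_s = (37/20)/(5/2) = 0.7400 s
robot covers v_R·T_r = 1.8500·0.1200 = 0.2220 m before braking
robot under decel: 1.8500²/(2·2.5000) = 0.6845 m
human over T_r+T_s: 0.4000·(0.1200+0.7400) = 0.3440 m
margins: 0.2500+0.0100+0.1000 = 0.3600 m
S_min ≈ 0.2220+0.6845+0.3440+0.3600  ⇒  S_min = 3221/2000 m

S_min = 3221/2000 m = 1.6105 m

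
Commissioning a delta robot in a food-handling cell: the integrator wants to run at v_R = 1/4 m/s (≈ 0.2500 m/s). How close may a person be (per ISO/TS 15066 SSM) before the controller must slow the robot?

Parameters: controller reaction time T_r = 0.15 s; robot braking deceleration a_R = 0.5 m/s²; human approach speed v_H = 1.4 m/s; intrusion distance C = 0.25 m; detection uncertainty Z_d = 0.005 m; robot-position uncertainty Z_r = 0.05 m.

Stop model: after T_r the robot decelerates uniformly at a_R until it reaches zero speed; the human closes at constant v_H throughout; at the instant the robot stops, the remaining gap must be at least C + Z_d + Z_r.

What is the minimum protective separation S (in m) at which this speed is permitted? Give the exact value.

S_min = 263/200 m = 1.3150 m

stop time T_s = (1/4)/(1/2) = 0.5000 s
reaction-phase robot travel = 0.2500·0.1500 = 0.0375 m
robot covers 0.2500·0.5000 − ½·0.5000·0.5000² = 0.0625 m while stopping
human over T_r+T_s: 1.4000·(0.1500+0.5000) = 0.9100 m
residual clearance needed = 0.2500+0.0050+0.0500 = 0.3050 m
S_min ≈ 0.0375+0.0625+0.9100+0.3050  ⇒  S_min = 263/200 m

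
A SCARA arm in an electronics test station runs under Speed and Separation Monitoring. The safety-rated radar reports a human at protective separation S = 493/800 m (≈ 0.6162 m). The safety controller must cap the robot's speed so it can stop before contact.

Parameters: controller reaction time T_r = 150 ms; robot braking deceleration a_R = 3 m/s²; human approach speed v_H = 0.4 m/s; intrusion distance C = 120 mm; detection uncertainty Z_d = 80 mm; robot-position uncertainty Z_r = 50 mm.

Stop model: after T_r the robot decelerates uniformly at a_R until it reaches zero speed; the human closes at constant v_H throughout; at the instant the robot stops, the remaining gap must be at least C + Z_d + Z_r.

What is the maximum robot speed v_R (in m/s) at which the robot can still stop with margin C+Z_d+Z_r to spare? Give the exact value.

v_R_max = 3/4 m/s = 0.7500 m/s

at the boundary: (1/6)·v² + (17/60)·v + (-49/160) = 0
  disc = (17/60)² − 4·(1/6)·(-49/160) = 64/225 ; √disc = 8/15
  v_R = (−(17/60) + 8/15) / (2·(1/6)) = 3/4 m/s
check:
T_s = v_R/a_R = (3/4)/3 = 0.2500 s
reaction-phase robot travel = 0.7500·0.1500 = 0.1125 m
robot covers 0.7500·0.2500 − ½·3.0000·0.2500² = 0.0938 m while stopping
human closes 0.4000·0.4000 = 0.1600 m
margins: 0.1200+0.0800+0.0500 = 0.2500 m
sum ≈ 0.1125+0.0938+0.1600+0.2500 ≈ 0.6162 m = S ✓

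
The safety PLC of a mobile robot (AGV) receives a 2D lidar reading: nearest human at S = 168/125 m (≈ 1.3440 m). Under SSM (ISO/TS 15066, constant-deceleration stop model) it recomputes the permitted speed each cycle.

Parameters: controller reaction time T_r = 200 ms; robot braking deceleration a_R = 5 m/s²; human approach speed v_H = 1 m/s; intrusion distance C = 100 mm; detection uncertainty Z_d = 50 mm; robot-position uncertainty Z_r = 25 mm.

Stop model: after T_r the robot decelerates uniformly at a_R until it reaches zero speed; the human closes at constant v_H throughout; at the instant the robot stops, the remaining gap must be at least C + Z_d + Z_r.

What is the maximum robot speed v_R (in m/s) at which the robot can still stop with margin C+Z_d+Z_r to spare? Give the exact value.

v_R_max = 17/10 m/s = 1.7000 m/s

quadratic (1/10)·v² + (2/5)·v + (-969/1000) = 0
  disc = (2/5)² − 4·(1/10)·(-969/1000) = 1369/2500 ; √disc = 37/50
  v_R = (−(2/5) + 37/50) / (2·(1/10)) = 17/10 m/s
check:
braking lasts T_s = (17/10)/5 = 0.3400 s
reaction-phase robot travel = 1.7000·0.2000 = 0.3400 m
robot under decel: 1.7000²/(2·5.0000) = 0.2890 m
person approaches 1.0000·(0.2000+0.3400) = 0.5400 m
margins: 0.1000+0.0500+0.0250 = 0.1750 m
sum ≈ 0.3400+0.2890+0.5400+0.1750 ≈ 1.3440 m = S ✓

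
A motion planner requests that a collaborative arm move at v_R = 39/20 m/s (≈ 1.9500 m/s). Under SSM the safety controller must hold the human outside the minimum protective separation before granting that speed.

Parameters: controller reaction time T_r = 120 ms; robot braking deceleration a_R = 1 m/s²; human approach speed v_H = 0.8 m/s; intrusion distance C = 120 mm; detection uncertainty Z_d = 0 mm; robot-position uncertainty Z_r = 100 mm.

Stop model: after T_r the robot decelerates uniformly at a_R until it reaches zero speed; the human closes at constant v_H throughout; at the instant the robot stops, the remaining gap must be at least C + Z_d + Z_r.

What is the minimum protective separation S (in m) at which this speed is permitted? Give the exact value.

S_min = 3209/800 m = 4.0113 m

T_s = v_R/a_R = (39/20)/1 = 1.9500 s
reaction-phase robot travel = 1.9500·0.1200 = 0.2340 m
braking distance = 1.9500²/(2·1.0000) = 1.9013 m
human over T_r+T_s: 0.8000·(0.1200+1.9500) = 1.6560 m
margins: 0.1200+0.0000+0.1000 = 0.2200 m
S_min ≈ 0.2340+1.9013+1.6560+0.2200  ⇒  S_min = 3209/800 m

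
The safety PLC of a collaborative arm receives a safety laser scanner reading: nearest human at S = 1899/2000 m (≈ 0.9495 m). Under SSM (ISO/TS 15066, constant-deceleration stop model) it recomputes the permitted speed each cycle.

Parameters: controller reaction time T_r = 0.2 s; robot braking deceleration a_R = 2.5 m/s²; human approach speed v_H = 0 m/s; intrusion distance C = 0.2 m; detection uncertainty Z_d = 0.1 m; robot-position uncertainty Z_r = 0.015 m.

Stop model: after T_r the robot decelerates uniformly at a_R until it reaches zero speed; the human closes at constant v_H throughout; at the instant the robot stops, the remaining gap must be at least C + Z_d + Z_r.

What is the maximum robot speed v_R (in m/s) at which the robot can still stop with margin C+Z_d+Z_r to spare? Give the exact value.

v_R_max = 27/20 m/s = 1.3500 m/s

at the boundary: (1/5)·v² + (1/5)·v + (-1269/2000) = 0
  disc = (1/5)² − 4·(1/5)·(-1269/2000) = 1369/2500 ; √disc = 37/50
  v_R = (−(1/5) + 37/50) / (2·(1/5)) = 27/20 m/s
check:
stop time T_s = (27/20)/(5/2) = 0.5400 s
robot covers v_R·T_r = 1.3500·0.2000 = 0.2700 m before braking
robot covers 1.3500·0.5400 − ½·2.5000·0.5400² = 0.3645 m while stopping
human closes 0.0000·0.7400 = 0.0000 m
C+Z_d+Z_r = 0.2000+0.1000+0.0150 = 0.3150 m
sum ≈ 0.2700+0.3645+0.0000+0.3150 ≈ 0.9495 m = S ✓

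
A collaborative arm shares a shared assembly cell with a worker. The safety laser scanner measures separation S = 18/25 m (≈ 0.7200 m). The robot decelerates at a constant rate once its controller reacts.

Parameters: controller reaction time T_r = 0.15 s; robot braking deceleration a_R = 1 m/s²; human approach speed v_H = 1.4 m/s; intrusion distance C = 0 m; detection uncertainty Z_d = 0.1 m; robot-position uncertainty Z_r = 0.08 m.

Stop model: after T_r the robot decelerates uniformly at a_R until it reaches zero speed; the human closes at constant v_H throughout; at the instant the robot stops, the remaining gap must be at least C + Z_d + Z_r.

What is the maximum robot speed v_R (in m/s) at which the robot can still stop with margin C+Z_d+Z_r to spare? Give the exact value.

collect terms ⇒ (1/2)·v_R² + (31/20)·v_R + (-33/100) = 0
  disc = (31/20)² − 4·(1/2)·(-33/100) = 49/16 ; √disc = 7/4
  v_R = (−(31/20) + 7/4) / (2·(1/2)) = 1/5 m/s
check:
stop time T_s = (1/5)/1 = 0.2000 s
robot in T_r: 0.2000·0.1500 = 0.0300 m
robot under decel: 0.2000²/(2·1.0000) = 0.0200 m
person approaches 1.4000·(0.1500+0.2000) = 0.4900 m
C+Z_d+Z_r = 0.0000+0.1000+0.0800 = 0.1800 m
sum ≈ 0.0300+0.0200+0.4900+0.1800 ≈ 0.7200 m = S ✓

v_R_max = 1/5 m/s = 0.2000 m/s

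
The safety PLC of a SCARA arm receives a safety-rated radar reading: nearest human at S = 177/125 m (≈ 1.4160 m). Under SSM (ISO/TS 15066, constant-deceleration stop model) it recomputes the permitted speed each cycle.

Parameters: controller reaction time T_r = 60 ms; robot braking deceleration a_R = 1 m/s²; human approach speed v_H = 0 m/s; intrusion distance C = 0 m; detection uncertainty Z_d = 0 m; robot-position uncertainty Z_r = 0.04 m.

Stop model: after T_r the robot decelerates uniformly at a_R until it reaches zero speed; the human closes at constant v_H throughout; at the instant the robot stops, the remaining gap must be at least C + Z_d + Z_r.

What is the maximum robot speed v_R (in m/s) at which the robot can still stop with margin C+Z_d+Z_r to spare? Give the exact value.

v_R_max = 8/5 m/s = 1.6000 m/s

quadratic (1/2)·v² + (3/50)·v + (-172/125) = 0
  disc = (3/50)² − 4·(1/2)·(-172/125) = 6889/2500 ; √disc = 83/50
  v_R = (−(3/50) + 83/50) / (2·(1/2)) = 8/5 m/s
check:
T_s = v_R/a_R = (8/5)/1 = 1.6000 s
reaction-phase robot travel = 1.6000·0.0600 = 0.0960 m
robot covers 1.6000·1.6000 − ½·1.0000·1.6000² = 1.2800 m while stopping
human over T_r+T_s: 0.0000·(0.0600+1.6000) = 0.0000 m
C+Z_d+Z_r = 0.0000+0.0000+0.0400 = 0.0400 m
sum ≈ 0.0960+1.2800+0.0000+0.0400 ≈ 1.4160 m = S ✓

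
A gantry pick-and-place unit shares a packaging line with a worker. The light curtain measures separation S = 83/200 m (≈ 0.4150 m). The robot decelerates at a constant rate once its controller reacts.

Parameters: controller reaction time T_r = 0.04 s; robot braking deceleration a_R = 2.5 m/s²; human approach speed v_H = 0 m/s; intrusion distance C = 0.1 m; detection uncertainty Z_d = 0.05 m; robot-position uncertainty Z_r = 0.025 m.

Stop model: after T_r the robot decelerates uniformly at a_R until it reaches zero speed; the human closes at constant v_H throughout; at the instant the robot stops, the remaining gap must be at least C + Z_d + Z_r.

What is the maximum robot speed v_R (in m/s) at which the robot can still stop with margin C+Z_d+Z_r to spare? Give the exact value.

v_R_max = 1 m/s = 1.0000 m/s

quadratic (1/5)·v² + (1/25)·v + (-6/25) = 0
  disc = (1/25)² − 4·(1/5)·(-6/25) = 121/625 ; √disc = 11/25
  v_R = (−(1/25) + 11/25) / (2·(1/5)) = 1 m/s
check:
T_s = v_R/a_R = 1/(5/2) = 0.4000 s
reaction-phase robot travel = 1.0000·0.0400 = 0.0400 m
braking distance = 1.0000²/(2·2.5000) = 0.2000 m
human over T_r+T_s: 0.0000·(0.0400+0.4000) = 0.0000 m
C+Z_d+Z_r = 0.1000+0.0500+0.0250 = 0.1750 m
sum ≈ 0.0400+0.2000+0.0000+0.1750 ≈ 0.4150 m = S ✓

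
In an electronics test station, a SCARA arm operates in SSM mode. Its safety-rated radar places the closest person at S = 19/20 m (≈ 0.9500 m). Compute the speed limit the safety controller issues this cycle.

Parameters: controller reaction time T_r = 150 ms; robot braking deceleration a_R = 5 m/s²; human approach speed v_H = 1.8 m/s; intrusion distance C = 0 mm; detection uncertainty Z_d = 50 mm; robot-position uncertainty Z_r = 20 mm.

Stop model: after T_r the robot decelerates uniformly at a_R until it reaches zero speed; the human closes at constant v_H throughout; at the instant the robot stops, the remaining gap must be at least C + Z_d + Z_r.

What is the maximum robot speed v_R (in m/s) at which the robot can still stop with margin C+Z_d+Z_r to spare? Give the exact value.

at the boundary: (1/10)·v² + (51/100)·v + (-61/100) = 0
  disc = (51/100)² − 4·(1/10)·(-61/100) = 5041/10000 ; √disc = 71/100
  v_R = (−(51/100) + 71/100) / (2·(1/10)) = 1 m/s
check:
braking lasts T_s = 1/5 = 0.2000 s
reaction-phase robot travel = 1.0000·0.1500 = 0.1500 m
braking distance = 1.0000²/(2·5.0000) = 0.1000 m
person approaches 1.8000·(0.1500+0.2000) = 0.6300 m
residual clearance needed = 0.0000+0.0500+0.0200 = 0.0700 m
sum ≈ 0.1500+0.1000+0.6300+0.0700 ≈ 0.9500 m = S ✓

v_R_max = 1 m/s = 1.0000 m/s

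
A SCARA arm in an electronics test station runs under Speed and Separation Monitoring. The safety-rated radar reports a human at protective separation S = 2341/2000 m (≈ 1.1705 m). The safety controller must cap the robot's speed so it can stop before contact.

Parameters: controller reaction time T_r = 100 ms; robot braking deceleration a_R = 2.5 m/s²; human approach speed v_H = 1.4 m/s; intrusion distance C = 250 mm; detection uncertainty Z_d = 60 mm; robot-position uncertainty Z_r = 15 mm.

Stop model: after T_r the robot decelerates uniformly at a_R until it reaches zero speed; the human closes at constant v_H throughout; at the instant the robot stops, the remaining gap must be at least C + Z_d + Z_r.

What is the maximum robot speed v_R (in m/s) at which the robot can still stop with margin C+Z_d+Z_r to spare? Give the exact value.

v_R_max = 17/20 m/s = 0.8500 m/s

collect terms ⇒ (1/5)·v_R² + (33/50)·v_R + (-1411/2000) = 0
  disc = (33/50)² − 4·(1/5)·(-1411/2000) = 1 ; √disc = 1
  v_R = (−(33/50) + 1) / (2·(1/5)) = 17/20 m/s
check:
stop time T_s = (17/20)/(5/2) = 0.3400 s
reaction-phase robot travel = 0.8500·0.1000 = 0.0850 m
robot covers 0.8500·0.3400 − ½·2.5000·0.3400² = 0.1445 m while stopping
person approaches 1.4000·(0.1000+0.3400) = 0.6160 m
margins: 0.2500+0.0600+0.0150 = 0.3250 m
sum ≈ 0.0850+0.1445+0.6160+0.3250 ≈ 1.1705 m = S ✓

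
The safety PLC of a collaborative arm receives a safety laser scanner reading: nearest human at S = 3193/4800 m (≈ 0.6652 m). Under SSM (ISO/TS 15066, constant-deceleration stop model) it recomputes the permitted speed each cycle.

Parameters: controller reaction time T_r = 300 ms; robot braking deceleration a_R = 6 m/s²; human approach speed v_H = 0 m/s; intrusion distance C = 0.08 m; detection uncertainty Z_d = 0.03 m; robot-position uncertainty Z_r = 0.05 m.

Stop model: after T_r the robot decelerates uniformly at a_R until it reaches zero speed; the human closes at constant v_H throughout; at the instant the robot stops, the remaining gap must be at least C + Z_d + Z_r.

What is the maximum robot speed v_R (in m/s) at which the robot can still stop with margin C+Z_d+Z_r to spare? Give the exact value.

quadratic (1/12)·v² + (3/10)·v + (-97/192) = 0
  disc = (3/10)² − 4·(1/12)·(-97/192) = 3721/14400 ; √disc = 61/120
  v_R = (−(3/10) + 61/120) / (2·(1/12)) = 5/4 m/s
check:
T_s = v_R/a_R = (5/4)/6 = 0.2083 s
robot covers v_R·T_r = 1.2500·0.3000 = 0.3750 m before braking
robot covers 1.2500·0.2083 − ½·6.0000·0.2083² = 0.1302 m while stopping
person approaches 0.0000·(0.3000+0.2083) = 0.0000 m
margins: 0.0800+0.0300+0.0500 = 0.1600 m
sum ≈ 0.3750+0.1302+0.0000+0.1600 ≈ 0.6652 m = S ✓

v_R_max = 5/4 m/s = 1.2500 m/s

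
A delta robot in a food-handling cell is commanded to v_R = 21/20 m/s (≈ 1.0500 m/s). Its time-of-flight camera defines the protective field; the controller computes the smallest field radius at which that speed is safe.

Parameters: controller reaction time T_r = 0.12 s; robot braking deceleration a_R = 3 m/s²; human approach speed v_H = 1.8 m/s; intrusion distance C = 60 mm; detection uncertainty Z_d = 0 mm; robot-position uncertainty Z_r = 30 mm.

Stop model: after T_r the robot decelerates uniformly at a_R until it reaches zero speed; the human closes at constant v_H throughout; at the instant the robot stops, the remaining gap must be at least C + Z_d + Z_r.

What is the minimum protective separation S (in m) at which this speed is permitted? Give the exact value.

S_min = 4983/4000 m = 1.2457 m

T_s = v_R/a_R = (21/20)/3 = 0.3500 s
robot in T_r: 1.0500·0.1200 = 0.1260 m
braking distance = 1.0500²/(2·3.0000) = 0.1837 m
human over T_r+T_s: 1.8000·(0.1200+0.3500) = 0.8460 m
margins: 0.0600+0.0000+0.0300 = 0.0900 m
S_min ≈ 0.1260+0.1837+0.8460+0.0900  ⇒  S_min = 4983/4000 m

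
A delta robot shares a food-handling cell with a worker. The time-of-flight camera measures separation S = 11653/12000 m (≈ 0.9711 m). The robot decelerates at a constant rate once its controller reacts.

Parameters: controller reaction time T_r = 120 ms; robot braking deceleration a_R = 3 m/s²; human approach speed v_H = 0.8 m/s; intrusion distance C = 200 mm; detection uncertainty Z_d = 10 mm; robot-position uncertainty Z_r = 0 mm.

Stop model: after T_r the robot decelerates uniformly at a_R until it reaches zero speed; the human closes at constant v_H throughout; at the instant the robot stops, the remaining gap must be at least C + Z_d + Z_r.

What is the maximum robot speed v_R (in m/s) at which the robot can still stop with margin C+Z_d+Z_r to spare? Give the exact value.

v_R_max = 23/20 m/s = 1.1500 m/s

at the boundary: (1/6)·v² + (29/75)·v + (-7981/12000) = 0
  disc = (29/75)² − 4·(1/6)·(-7981/12000) = 5929/10000 ; √disc = 77/100
  v_R = (−(29/75) + 77/100) / (2·(1/6)) = 23/20 m/s
check:
stop time T_s = (23/20)/3 = 0.3833 s
reaction-phase robot travel = 1.1500·0.1200 = 0.1380 m
braking distance = 1.1500²/(2·3.0000) = 0.2204 m
person approaches 0.8000·(0.1200+0.3833) = 0.4027 m
margins: 0.2000+0.0100+0.0000 = 0.2100 m
sum ≈ 0.1380+0.2204+0.4027+0.2100 ≈ 0.9711 m = S ✓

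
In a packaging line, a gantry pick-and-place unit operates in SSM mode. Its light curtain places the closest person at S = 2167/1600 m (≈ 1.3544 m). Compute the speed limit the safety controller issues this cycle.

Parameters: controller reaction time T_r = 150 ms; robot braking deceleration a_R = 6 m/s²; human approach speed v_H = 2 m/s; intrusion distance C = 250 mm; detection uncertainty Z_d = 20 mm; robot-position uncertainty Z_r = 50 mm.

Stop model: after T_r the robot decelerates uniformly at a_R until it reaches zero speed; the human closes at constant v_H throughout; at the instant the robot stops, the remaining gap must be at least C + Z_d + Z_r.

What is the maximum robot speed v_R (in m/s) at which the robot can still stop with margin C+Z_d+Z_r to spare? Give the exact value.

v_R_max = 5/4 m/s = 1.2500 m/s

collect terms ⇒ (1/12)·v_R² + (29/60)·v_R + (-47/64) = 0
  disc = (29/60)² − 4·(1/12)·(-47/64) = 6889/14400 ; √disc = 83/120
  v_R = (−(29/60) + 83/120) / (2·(1/12)) = 5/4 m/s
check:
stop time T_s = (5/4)/6 = 0.2083 s
robot covers v_R·T_r = 1.2500·0.1500 = 0.1875 m before braking
robot covers 1.2500·0.2083 − ½·6.0000·0.2083² = 0.1302 m while stopping
human closes 2.0000·0.3583 = 0.7167 m
residual clearance needed = 0.2500+0.0200+0.0500 = 0.3200 m
sum ≈ 0.1875+0.1302+0.7167+0.3200 ≈ 1.3544 m = S ✓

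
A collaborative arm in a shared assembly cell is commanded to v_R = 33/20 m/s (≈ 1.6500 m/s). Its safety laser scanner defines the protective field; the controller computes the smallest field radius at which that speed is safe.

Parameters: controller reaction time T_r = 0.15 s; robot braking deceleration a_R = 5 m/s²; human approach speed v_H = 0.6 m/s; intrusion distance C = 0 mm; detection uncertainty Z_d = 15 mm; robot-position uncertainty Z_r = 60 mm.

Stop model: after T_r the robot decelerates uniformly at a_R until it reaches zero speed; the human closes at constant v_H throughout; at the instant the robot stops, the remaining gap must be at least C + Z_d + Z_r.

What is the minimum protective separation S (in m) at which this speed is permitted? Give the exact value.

S_min = 3531/4000 m = 0.8828 m

braking lasts T_s = (33/20)/5 = 0.3300 s
robot covers v_R·T_r = 1.6500·0.1500 = 0.2475 m before braking
robot under decel: 1.6500²/(2·5.0000) = 0.2722 m
human over T_r+T_s: 0.6000·(0.1500+0.3300) = 0.2880 m
margins: 0.0000+0.0150+0.0600 = 0.0750 m
S_min ≈ 0.2475+0.2722+0.2880+0.0750  ⇒  S_min = 3531/4000 m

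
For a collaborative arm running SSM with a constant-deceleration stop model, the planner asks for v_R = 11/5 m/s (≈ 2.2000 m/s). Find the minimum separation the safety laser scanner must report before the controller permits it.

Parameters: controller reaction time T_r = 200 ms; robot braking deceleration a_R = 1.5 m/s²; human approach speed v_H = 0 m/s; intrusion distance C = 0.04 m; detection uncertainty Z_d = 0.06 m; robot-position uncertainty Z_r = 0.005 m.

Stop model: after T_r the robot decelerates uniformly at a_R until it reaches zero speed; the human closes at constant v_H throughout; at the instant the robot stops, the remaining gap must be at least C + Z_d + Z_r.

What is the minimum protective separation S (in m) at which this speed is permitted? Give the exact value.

S_min = 259/120 m = 2.1583 m

T_s = v_R/a_R = (11/5)/(3/2) = 1.4667 s
reaction-phase robot travel = 2.2000·0.2000 = 0.4400 m
braking distance = 2.2000²/(2·1.5000) = 1.6133 m
person approaches 0.0000·(0.2000+1.4667) = 0.0000 m
residual clearance needed = 0.0400+0.0600+0.0050 = 0.1050 m
S_min ≈ 0.4400+1.6133+0.0000+0.1050  ⇒  S_min = 259/120 m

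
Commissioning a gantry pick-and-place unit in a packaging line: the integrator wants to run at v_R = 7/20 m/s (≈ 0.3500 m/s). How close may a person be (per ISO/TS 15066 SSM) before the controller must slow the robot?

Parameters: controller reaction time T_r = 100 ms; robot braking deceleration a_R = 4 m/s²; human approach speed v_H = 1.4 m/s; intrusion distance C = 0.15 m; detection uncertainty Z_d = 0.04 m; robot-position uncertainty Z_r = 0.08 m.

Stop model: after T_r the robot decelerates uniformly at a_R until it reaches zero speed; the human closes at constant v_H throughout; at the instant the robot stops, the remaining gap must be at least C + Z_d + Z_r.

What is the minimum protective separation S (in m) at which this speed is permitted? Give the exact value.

braking lasts T_s = (7/20)/4 = 0.0875 s
robot covers v_R·T_r = 0.3500·0.1000 = 0.0350 m before braking
braking distance = 0.3500²/(2·4.0000) = 0.0153 m
person approaches 1.4000·(0.1000+0.0875) = 0.2625 m
residual clearance needed = 0.1500+0.0400+0.0800 = 0.2700 m
S_min ≈ 0.0350+0.0153+0.2625+0.2700  ⇒  S_min = 373/640 m

S_min = 373/640 m = 0.5828 m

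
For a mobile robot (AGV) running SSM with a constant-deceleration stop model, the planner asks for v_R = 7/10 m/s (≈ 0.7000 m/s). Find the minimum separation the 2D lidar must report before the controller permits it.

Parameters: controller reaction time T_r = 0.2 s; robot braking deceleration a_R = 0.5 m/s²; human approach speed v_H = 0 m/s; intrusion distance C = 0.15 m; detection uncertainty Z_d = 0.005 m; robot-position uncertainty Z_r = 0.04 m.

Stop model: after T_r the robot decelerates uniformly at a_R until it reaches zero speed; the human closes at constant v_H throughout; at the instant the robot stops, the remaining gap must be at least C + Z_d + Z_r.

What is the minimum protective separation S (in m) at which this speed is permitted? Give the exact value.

stop time T_s = (7/10)/(1/2) = 1.4000 s
robot covers v_R·T_r = 0.7000·0.2000 = 0.1400 m before braking
robot covers 0.7000·1.4000 − ½·0.5000·1.4000² = 0.4900 m while stopping
person approaches 0.0000·(0.2000+1.4000) = 0.0000 m
residual clearance needed = 0.1500+0.0050+0.0400 = 0.1950 m
S_min ≈ 0.1400+0.4900+0.0000+0.1950  ⇒  S_min = 33/40 m

S_min = 33/40 m = 0.8250 m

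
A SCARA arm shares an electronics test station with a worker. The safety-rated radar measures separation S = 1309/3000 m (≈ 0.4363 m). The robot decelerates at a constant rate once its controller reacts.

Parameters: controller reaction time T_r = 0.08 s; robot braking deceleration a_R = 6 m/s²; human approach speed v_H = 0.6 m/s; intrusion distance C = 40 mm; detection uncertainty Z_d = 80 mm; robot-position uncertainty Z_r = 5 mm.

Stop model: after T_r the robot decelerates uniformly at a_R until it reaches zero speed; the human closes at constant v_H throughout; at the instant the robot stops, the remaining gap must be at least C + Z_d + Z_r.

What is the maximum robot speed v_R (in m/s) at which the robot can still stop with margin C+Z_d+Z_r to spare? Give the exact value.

v_R_max = 1 m/s = 1.0000 m/s

at the boundary: (1/12)·v² + (9/50)·v + (-79/300) = 0
  disc = (9/50)² − 4·(1/12)·(-79/300) = 676/5625 ; √disc = 26/75
  v_R = (−(9/50) + 26/75) / (2·(1/12)) = 1 m/s
check:
braking lasts T_s = 1/6 = 0.1667 s
reaction-phase robot travel = 1.0000·0.0800 = 0.0800 m
robot covers 1.0000·0.1667 − ½·6.0000·0.1667² = 0.0833 m while stopping
human closes 0.6000·0.2467 = 0.1480 m
margins: 0.0400+0.0800+0.0050 = 0.1250 m
sum ≈ 0.0800+0.0833+0.1480+0.1250 ≈ 0.4363 m = S ✓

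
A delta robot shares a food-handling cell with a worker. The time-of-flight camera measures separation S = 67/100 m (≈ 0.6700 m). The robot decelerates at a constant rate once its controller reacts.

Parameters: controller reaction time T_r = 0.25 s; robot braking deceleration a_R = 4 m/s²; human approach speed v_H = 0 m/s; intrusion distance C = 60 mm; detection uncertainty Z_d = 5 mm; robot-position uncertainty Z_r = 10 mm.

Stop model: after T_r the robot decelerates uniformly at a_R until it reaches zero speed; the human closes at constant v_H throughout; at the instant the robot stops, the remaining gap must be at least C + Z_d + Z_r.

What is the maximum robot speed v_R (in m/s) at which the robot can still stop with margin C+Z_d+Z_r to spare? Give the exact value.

v_R_max = 7/5 m/s = 1.4000 m/s

quadratic (1/8)·v² + (1/4)·v + (-119/200) = 0
  disc = (1/4)² − 4·(1/8)·(-119/200) = 9/25 ; √disc = 3/5
  v_R = (−(1/4) + 3/5) / (2·(1/8)) = 7/5 m/s
check:
braking lasts T_s = (7/5)/4 = 0.3500 s
reaction-phase robot travel = 1.4000·0.2500 = 0.3500 m
robot under decel: 1.4000²/(2·4.0000) = 0.2450 m
human over T_r+T_s: 0.0000·(0.2500+0.3500) = 0.0000 m
C+Z_d+Z_r = 0.0600+0.0050+0.0100 = 0.0750 m
sum ≈ 0.3500+0.2450+0.0000+0.0750 ≈ 0.6700 m = S ✓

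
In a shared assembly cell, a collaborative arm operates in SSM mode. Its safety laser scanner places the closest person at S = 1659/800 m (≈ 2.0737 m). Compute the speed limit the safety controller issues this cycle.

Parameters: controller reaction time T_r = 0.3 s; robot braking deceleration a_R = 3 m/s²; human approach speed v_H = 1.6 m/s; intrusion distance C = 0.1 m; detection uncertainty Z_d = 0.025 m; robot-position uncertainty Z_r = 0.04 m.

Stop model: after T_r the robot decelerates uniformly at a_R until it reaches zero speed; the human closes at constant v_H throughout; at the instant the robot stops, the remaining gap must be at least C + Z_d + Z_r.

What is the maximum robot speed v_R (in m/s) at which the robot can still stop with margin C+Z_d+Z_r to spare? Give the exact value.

quadratic (1/6)·v² + (5/6)·v + (-1143/800) = 0
  disc = (5/6)² − 4·(1/6)·(-1143/800) = 5929/3600 ; √disc = 77/60
  v_R = (−(5/6) + 77/60) / (2·(1/6)) = 27/20 m/s
check:
T_s = v_R/a_R = (27/20)/3 = 0.4500 s
robot covers v_R·T_r = 1.3500·0.3000 = 0.4050 m before braking
braking distance = 1.3500²/(2·3.0000) = 0.3038 m
human closes 1.6000·0.7500 = 1.2000 m
residual clearance needed = 0.1000+0.0250+0.0400 = 0.1650 m
sum ≈ 0.4050+0.3038+1.2000+0.1650 ≈ 2.0737 m = S ✓

v_R_max = 27/20 m/s = 1.3500 m/s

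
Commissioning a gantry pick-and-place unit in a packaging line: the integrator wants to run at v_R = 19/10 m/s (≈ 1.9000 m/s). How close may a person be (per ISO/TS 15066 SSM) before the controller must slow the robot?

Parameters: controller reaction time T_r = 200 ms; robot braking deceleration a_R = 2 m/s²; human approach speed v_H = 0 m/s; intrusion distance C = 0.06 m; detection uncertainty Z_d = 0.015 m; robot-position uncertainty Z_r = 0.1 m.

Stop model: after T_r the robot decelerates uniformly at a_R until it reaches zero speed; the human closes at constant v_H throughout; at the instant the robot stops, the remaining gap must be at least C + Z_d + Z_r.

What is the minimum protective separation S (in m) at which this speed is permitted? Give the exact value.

S_min = 583/400 m = 1.4575 m

T_s = v_R/a_R = (19/10)/2 = 0.9500 s
reaction-phase robot travel = 1.9000·0.2000 = 0.3800 m
braking distance = 1.9000²/(2·2.0000) = 0.9025 m
human over T_r+T_s: 0.0000·(0.2000+0.9500) = 0.0000 m
C+Z_d+Z_r = 0.0600+0.0150+0.1000 = 0.1750 m
S_min ≈ 0.3800+0.9025+0.0000+0.1750  ⇒  S_min = 583/400 m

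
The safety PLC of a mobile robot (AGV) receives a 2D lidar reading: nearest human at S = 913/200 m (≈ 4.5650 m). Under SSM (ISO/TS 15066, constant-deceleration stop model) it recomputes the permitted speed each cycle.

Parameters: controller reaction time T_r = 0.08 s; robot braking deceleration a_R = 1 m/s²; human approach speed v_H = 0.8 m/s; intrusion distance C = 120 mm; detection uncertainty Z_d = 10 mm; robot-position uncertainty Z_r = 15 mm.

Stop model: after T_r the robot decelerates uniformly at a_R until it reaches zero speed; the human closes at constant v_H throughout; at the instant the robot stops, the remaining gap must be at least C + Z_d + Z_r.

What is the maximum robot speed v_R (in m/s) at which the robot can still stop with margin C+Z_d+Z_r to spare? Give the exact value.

quadratic (1/2)·v² + (22/25)·v + (-1089/250) = 0
  disc = (22/25)² − 4·(1/2)·(-1089/250) = 5929/625 ; √disc = 77/25
  v_R = (−(22/25) + 77/25) / (2·(1/2)) = 11/5 m/s
check:
stop time T_s = (11/5)/1 = 2.2000 s
robot in T_r: 2.2000·0.0800 = 0.1760 m
braking distance = 2.2000²/(2·1.0000) = 2.4200 m
human over T_r+T_s: 0.8000·(0.0800+2.2000) = 1.8240 m
residual clearance needed = 0.1200+0.0100+0.0150 = 0.1450 m
sum ≈ 0.1760+2.4200+1.8240+0.1450 ≈ 4.5650 m = S ✓

v_R_max = 11/5 m/s = 2.2000 m/s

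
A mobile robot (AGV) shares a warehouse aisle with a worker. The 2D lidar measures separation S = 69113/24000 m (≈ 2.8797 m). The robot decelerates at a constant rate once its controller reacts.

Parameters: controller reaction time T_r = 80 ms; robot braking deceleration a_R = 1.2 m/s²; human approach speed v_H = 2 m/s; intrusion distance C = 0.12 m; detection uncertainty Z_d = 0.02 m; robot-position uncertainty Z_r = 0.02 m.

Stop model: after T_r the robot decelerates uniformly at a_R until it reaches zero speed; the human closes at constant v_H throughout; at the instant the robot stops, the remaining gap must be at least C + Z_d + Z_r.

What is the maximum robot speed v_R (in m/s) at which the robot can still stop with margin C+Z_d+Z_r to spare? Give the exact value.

v_R_max = 23/20 m/s = 1.1500 m/s

collect terms ⇒ (5/12)·v_R² + (131/75)·v_R + (-61433/24000) = 0
  disc = (131/75)² − 4·(5/12)·(-61433/24000) = 292681/40000 ; √disc = 541/200
  v_R = (−(131/75) + 541/200) / (2·(5/12)) = 23/20 m/s
check:
stop time T_s = (23/20)/(6/5) = 0.9583 s
robot covers v_R·T_r = 1.1500·0.0800 = 0.0920 m before braking
robot under decel: 1.1500²/(2·1.2000) = 0.5510 m
human closes 2.0000·1.0383 = 2.0767 m
margins: 0.1200+0.0200+0.0200 = 0.1600 m
sum ≈ 0.0920+0.5510+2.0767+0.1600 ≈ 2.8797 m = S ✓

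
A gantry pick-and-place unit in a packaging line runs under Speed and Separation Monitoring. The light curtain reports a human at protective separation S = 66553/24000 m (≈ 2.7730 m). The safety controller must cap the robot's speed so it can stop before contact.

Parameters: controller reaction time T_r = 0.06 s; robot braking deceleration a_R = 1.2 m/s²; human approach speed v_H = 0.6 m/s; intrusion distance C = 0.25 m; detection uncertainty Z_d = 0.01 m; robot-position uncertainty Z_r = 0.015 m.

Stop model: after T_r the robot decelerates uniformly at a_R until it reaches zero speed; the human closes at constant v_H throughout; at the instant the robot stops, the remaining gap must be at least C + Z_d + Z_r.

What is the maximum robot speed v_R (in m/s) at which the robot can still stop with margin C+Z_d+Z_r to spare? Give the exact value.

v_R_max = 37/20 m/s = 1.8500 m/s

at the boundary: (5/12)·v² + (14/25)·v + (-59089/24000) = 0
  disc = (14/25)² − 4·(5/12)·(-59089/24000) = 1590121/360000 ; √disc = 1261/600
  v_R = (−(14/25) + 1261/600) / (2·(5/12)) = 37/20 m/s
check:
braking lasts T_s = (37/20)/(6/5) = 1.5417 s
robot covers v_R·T_r = 1.8500·0.0600 = 0.1110 m before braking
robot covers 1.8500·1.5417 − ½·1.2000·1.5417² = 1.4260 m while stopping
person approaches 0.6000·(0.0600+1.5417) = 0.9610 m
margins: 0.2500+0.0100+0.0150 = 0.2750 m
sum ≈ 0.1110+1.4260+0.9610+0.2750 ≈ 2.7730 m = S ✓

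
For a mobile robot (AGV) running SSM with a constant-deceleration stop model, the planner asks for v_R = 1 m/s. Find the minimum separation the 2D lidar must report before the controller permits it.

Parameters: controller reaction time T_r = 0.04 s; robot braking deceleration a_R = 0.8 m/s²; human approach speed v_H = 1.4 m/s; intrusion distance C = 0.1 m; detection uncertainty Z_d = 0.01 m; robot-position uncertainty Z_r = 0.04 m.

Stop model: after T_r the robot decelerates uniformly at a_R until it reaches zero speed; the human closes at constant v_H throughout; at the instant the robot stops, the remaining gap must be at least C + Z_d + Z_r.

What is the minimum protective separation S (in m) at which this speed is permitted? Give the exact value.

S_min = 2621/1000 m = 2.6210 m

T_s = v_R/a_R = 1/(4/5) = 1.2500 s
robot covers v_R·T_r = 1.0000·0.0400 = 0.0400 m before braking
robot under decel: 1.0000²/(2·0.8000) = 0.6250 m
person approaches 1.4000·(0.0400+1.2500) = 1.8060 m
margins: 0.1000+0.0100+0.0400 = 0.1500 m
S_min ≈ 0.0400+0.6250+1.8060+0.1500  ⇒  S_min = 2621/1000 m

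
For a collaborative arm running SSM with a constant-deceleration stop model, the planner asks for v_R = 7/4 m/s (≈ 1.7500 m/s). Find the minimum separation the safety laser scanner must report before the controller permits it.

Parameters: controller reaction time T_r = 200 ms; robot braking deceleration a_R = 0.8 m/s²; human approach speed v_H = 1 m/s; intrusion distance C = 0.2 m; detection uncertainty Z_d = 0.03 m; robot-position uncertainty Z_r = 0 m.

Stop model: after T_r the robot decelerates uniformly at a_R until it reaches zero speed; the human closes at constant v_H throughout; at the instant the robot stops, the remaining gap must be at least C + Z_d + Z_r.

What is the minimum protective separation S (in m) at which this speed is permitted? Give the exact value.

T_s = v_R/a_R = (7/4)/(4/5) = 2.1875 s
robot covers v_R·T_r = 1.7500·0.2000 = 0.3500 m before braking
robot under decel: 1.7500²/(2·0.8000) = 1.9141 m
person approaches 1.0000·(0.2000+2.1875) = 2.3875 m
residual clearance needed = 0.2000+0.0300+0.0000 = 0.2300 m
S_min ≈ 0.3500+1.9141+2.3875+0.2300  ⇒  S_min = 15621/3200 m

S_min = 15621/3200 m = 4.8816 m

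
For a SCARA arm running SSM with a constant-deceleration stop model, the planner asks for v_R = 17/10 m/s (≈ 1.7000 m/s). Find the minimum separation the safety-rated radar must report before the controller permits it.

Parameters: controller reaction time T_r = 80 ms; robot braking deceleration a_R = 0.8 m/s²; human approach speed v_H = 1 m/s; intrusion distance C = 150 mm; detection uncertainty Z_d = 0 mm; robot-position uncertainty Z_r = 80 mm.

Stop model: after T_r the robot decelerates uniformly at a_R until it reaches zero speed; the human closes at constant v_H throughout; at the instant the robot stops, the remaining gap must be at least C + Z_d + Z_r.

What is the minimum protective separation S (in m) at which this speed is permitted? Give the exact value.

S_min = 17509/4000 m = 4.3773 m

T_s = v_R/a_R = (17/10)/(4/5) = 2.1250 s
robot in T_r: 1.7000·0.0800 = 0.1360 m
robot under decel: 1.7000²/(2·0.8000) = 1.8062 m
person approaches 1.0000·(0.0800+2.1250) = 2.2050 m
margins: 0.1500+0.0000+0.0800 = 0.2300 m
S_min ≈ 0.1360+1.8062+2.2050+0.2300  ⇒  S_min = 17509/4000 m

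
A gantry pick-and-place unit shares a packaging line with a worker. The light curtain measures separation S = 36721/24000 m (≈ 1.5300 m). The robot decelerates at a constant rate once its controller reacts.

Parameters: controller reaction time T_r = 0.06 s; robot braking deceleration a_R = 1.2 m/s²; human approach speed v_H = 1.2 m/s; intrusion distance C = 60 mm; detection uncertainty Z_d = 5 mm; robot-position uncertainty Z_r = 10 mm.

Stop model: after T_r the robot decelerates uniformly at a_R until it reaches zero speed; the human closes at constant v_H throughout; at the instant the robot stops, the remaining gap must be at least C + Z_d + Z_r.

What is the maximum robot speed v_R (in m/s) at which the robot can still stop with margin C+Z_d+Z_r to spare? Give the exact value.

v_R_max = 19/20 m/s = 0.9500 m/s

collect terms ⇒ (5/12)·v_R² + (53/50)·v_R + (-33193/24000) = 0
  disc = (53/50)² − 4·(5/12)·(-33193/24000) = 1234321/360000 ; √disc = 1111/600
  v_R = (−(53/50) + 1111/600) / (2·(5/12)) = 19/20 m/s
check:
T_s = v_R/a_R = (19/20)/(6/5) = 0.7917 s
robot covers v_R·T_r = 0.9500·0.0600 = 0.0570 m before braking
robot under decel: 0.9500²/(2·1.2000) = 0.3760 m
person approaches 1.2000·(0.0600+0.7917) = 1.0220 m
margins: 0.0600+0.0050+0.0100 = 0.0750 m
sum ≈ 0.0570+0.3760+1.0220+0.0750 ≈ 1.5300 m = S ✓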